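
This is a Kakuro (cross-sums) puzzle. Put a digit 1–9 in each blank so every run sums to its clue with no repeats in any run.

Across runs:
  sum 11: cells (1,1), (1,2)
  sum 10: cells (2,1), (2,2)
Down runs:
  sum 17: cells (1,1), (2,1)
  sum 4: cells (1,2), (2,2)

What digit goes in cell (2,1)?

17 in 2 cells must be {8,9}; 4 in 2 cells must be {1,3}.
The 11 across and the 4 down share only 3, so (1,2) = 3.
(2,2) = 4 − 3 = 1 completes the 4 down.
(1,1) = 11 − 3 = 8 completes the 11 across.
(2,1) = 10 − 1 = 9 completes the 10 across.

9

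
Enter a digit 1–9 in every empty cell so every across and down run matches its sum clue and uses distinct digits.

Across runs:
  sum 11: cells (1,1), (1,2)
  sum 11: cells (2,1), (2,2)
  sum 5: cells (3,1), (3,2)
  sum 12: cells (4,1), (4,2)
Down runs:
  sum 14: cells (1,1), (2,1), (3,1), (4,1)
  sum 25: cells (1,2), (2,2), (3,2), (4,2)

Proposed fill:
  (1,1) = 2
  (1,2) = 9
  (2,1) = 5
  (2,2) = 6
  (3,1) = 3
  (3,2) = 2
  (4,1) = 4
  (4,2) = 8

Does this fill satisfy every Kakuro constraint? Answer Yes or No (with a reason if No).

Yes

Across: 2+9=11; 5+6=11; 3+2=5; 4+8=12. Down: 2+5+3+4=14; 9+6+2+8=25. No digit repeats within any run.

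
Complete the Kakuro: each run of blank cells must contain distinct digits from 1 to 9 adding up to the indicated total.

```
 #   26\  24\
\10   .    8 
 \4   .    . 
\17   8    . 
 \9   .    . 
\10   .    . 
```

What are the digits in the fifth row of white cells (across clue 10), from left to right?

6, 4

4 in 2 cells must be {1,3}; 17 in 2 cells must be {8,9}.
R1C1 = 10 − 8 = 2 completes the 10 across.
R3C2 = 17 − 8 = 9 completes the 17 across.
Given what's placed, R2C2 must be 1 to fit the 4 across and 24 down.
R2C1 = 4 − 1 = 3 completes the 4 across.
Nothing is forced directly, so branch on R4C2, whose candidates are 2 or 4. If R4C2 = 4: then R4C1 would have to be in {5} for the 9 across but in {4,6,7,9} for the 26 down — contradiction. So R4C2 = 2.
R4C1 = 9 − 2 = 7 completes the 9 across.
R5C1 = 26 − 20 = 6 completes the 26 down.
R5C2 = 10 − 6 = 4 completes the 10 across.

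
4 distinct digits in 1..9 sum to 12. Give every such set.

{1,2,3,6}; {1,2,4,5}

4 distinct digits from 1–9 sum between 10 and 30.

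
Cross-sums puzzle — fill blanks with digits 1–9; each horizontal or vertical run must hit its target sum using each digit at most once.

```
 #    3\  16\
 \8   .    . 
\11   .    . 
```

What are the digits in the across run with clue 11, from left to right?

3 in 2 cells must be {1,2}; 16 in 2 cells must be {7,9}.
The 8 across and the 16 down share only 7, so R1C2 = 7.
The 11 across and the 3 down share only 2, so R2C1 = 2.
R2C2 = 11 − 2 = 9 completes the 11 across.
R1C1 = 8 − 7 = 1 completes the 8 across.

2, 9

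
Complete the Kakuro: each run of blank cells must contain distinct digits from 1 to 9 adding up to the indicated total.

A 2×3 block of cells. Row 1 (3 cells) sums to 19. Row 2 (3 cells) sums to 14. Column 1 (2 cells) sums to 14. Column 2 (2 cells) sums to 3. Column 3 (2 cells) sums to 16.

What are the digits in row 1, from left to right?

8, 2, 9

3 in 2 cells must be {1,2}; 16 in 2 cells must be {7,9}.
The 19 across and the 3 down share only 2, so (1,2) = 2.
Given what's placed, (1,3) must be 9 to fit the 19 across and 16 down.
(2,2) = 3 − 2 = 1 completes the 3 down.
(2,3) = 16 − 9 = 7 completes the 16 down.
(1,1) = 19 − 11 = 8 completes the 19 across.
(2,1) = 14 − 8 = 6 completes the 14 across.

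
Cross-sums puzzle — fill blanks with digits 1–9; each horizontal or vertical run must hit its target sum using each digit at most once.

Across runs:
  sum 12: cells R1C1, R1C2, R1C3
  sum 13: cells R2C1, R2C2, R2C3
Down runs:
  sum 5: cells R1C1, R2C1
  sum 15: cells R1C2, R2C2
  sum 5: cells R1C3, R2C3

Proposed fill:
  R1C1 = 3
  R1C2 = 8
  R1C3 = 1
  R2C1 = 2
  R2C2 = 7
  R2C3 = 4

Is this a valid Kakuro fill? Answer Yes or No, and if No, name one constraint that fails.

Yes

Across: 3+8+1=12; 2+7+4=13. Down: 3+2=5; 8+7=15; 1+4=5. No digit repeats within any run.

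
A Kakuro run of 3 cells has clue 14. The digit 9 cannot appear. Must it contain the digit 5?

Counterexample: {1,6,7} sums to 14 under that restriction without using 5.

No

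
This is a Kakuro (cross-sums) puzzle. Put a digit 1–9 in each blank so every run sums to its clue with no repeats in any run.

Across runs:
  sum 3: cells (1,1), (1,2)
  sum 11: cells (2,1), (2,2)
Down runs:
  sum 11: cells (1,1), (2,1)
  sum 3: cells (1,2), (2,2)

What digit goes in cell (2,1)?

3 in 2 cells must be {1,2}.
The 3 across and the 11 down share only 2, so (1,1) = 2.
(1,2) = 3 − 2 = 1 completes the 3 across.
(2,1) = 11 − 2 = 9 completes the 11 down.
(2,2) = 11 − 9 = 2 completes the 11 across.

9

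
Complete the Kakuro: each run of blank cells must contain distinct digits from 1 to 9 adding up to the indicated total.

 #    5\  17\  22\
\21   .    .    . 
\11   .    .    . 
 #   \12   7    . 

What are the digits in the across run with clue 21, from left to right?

The 21 across and the 5 down share only 4, so R1C1 = 4.
R2C1 = 5 − 4 = 1 completes the 5 down.
R3C3 = 12 − 7 = 5 completes the 12 across.
R2C3 = 8: the only remaining digit allowed by both the 11 across and the 22 down.
R1C3 = 22 − 13 = 9 completes the 22 down.
R2C2 = 11 − 9 = 2 completes the 11 across.
R1C2 = 21 − 13 = 8 completes the 21 across.

4 8 9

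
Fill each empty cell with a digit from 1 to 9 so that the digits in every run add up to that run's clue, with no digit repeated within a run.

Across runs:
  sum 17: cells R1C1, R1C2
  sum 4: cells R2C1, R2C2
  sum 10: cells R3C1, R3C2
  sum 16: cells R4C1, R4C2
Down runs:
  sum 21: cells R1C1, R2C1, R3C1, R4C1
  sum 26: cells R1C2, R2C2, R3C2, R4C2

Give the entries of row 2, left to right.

17 in 2 cells must be {8,9}; 4 in 2 cells must be {1,3}; 16 in 2 cells must be {7,9}.
Only 3 fits R2C2 under both its across sum 4 and down sum 26.
Given what's placed, R4C2 must be 9 to fit the 16 across and 26 down.
R1C2 = 8: the only remaining digit allowed by both the 17 across and the 26 down.
R2C1 = 4 − 3 = 1 completes the 4 across.

1 3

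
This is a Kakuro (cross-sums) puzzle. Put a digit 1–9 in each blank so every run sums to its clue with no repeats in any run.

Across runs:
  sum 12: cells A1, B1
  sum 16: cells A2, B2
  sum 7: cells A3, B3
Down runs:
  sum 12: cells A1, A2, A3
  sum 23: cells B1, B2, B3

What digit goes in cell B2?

9

16 in 2 cells must be {7,9}; 23 in 3 cells must be {6,8,9}.
The 16 across and the 23 down share only 9, so B2 = 9.
Given what's placed, B3 must be 6 to fit the 7 across and 23 down.
B1 = 23 − 15 = 8 completes the 23 down.
A2 = 16 − 9 = 7 completes the 16 across.
A3 = 7 − 6 = 1 completes the 7 across.
A1 = 12 − 8 = 4 completes the 12 across.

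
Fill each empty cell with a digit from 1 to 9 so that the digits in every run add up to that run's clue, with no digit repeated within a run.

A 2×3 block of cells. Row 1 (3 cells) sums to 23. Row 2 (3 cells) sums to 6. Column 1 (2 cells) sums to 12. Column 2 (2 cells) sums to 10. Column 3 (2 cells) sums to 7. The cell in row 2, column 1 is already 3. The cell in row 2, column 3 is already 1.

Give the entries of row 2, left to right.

23 in 3 cells must be {6,8,9}; 6 in 3 cells must be {1,2,3}.
(1,1) = 12 − 3 = 9 completes the 12 down.
(1,3) = 7 − 1 = 6 completes the 7 down.
(2,2) = 6 − 4 = 2 completes the 6 across.
(1,2) = 23 − 15 = 8 completes the 23 across.

3 2 1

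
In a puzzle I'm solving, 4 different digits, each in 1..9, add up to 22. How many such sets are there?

11

4 distinct digits from 1–9 sum between 10 and 30.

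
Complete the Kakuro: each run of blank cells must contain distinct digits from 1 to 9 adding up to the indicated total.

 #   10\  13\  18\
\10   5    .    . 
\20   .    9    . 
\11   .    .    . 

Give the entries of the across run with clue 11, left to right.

Nothing is forced directly, so branch on R1C2, whose candidates are 1 or 3. If R1C2 = 3: that forces R1C3 = 2, R2C3 = 7, R3C2 = 1, after which R3C3 would have to be in {2,3,4,6,7,8} for the 11 across but in {9} for the 18 down — contradiction. So R1C2 = 1.
R1C3 = 10 − 6 = 4 completes the 10 across.
R3C2 = 13 − 10 = 3 completes the 13 down.
Given what's placed, R3C3 must be 6 to fit the 11 across and 18 down.
R2C3 = 18 − 10 = 8 completes the 18 down.
R3C1 = 11 − 9 = 2 completes the 11 across.
R2C1 = 20 − 17 = 3 completes the 20 across.

2, 3, 6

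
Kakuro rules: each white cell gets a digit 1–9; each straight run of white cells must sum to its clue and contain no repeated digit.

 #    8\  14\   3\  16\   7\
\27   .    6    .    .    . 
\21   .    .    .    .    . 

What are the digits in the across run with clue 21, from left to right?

3 in 2 cells must be {1,2}; 16 in 2 cells must be {7,9}.
R2C2 = 14 − 6 = 8 completes the 14 down.
Given what's placed, R2C4 must be 7 to fit the 21 across and 16 down.
R1C4 = 16 − 7 = 9 completes the 16 down.
No cell is forced outright now. R1C3 can only be 1 or 2 (the digits allowed by both its 27 across and its 3 down). If R1C3 = 2: that forces R1C5 = 3, R2C3 = 1, after which R2C5 would have to be in {2,3} for the 21 across but in {4} for the 7 down — contradiction. So R1C3 = 1.
R2C3 = 3 − 1 = 2 completes the 3 down.
Nothing is forced directly, so branch on R1C1, whose candidates are 3 or 7. If R1C1 = 3: then R1C5 would have to be in {8} for the 27 across but in {1,2,3,4,5,6} for the 7 down — contradiction. So R1C1 = 7.
R1C5 = 27 − 23 = 4 completes the 27 across.
R2C1 = 8 − 7 = 1 completes the 8 down.
R2C5 = 21 − 18 = 3 completes the 21 across.

1 8 2 7 3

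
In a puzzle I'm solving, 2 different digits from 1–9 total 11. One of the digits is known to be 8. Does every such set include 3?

The only way to make 11 from 2 distinct digits under that restriction is {3,8}, which contains 3.

Yes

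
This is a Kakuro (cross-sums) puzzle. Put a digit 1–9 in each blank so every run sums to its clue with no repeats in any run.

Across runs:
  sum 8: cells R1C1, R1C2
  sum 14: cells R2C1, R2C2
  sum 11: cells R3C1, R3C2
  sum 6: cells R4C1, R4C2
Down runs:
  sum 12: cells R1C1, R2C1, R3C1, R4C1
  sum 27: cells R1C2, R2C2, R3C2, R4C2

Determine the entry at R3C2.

Nothing is forced directly, so branch on R4C2, whose candidates are 4 or 5. If R4C2 = 4: that forces R1C2 = 6, R4C1 = 2, after which R1C1 would have to be in {2} for the 8 across but in {1,3,4,5,6} for the 12 down — contradiction. So R4C2 = 5.
R4C1 = 6 − 5 = 1 completes the 6 across.
Nothing is forced directly, so branch on R1C2, whose candidates are 6 or 7. If R1C2 = 7: then R1C1 would have to be in {1} for the 8 across but in {2,3,4,5,6} for the 12 down — contradiction. So R1C2 = 6.
R1C1 = 8 − 6 = 2 completes the 8 across.
R2C2 = 9: the only remaining digit allowed by both the 14 across and the 27 down.
R3C2 = 27 − 20 = 7 completes the 27 down.
R2C1 = 14 − 9 = 5 completes the 14 across.
R3C1 = 11 − 7 = 4 completes the 11 across.

7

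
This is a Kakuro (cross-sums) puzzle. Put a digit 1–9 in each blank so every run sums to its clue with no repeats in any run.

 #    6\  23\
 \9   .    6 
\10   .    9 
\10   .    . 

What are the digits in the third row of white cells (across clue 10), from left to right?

6 in 3 cells must be {1,2,3}; 23 in 3 cells must be {6,8,9}.
R1C1 = 9 − 6 = 3 completes the 9 across.
R2C1 = 10 − 9 = 1 completes the 10 across.
R3C1 = 6 − 4 = 2 completes the 6 down.
R3C2 = 10 − 2 = 8 completes the 10 across.

2, 8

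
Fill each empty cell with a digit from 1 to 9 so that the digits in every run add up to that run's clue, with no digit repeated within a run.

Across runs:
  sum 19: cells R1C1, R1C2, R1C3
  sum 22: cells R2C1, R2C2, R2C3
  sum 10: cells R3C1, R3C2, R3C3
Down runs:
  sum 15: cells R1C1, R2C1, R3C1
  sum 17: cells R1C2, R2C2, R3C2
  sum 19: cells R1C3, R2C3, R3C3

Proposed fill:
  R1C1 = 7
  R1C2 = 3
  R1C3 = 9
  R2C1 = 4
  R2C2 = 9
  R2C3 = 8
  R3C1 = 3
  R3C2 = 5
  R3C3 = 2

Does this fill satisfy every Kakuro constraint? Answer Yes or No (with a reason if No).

No — the across run R2C1–R2C3 sums to 21, not 22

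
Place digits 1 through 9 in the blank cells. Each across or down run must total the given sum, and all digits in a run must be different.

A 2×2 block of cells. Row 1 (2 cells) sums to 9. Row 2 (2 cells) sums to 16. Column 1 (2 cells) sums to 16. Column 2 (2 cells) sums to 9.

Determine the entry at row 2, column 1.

9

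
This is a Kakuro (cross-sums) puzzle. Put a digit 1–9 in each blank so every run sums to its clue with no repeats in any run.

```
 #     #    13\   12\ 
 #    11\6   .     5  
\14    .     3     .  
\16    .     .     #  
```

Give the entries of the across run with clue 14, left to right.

4, 3, 7

16 in 2 cells must be {7,9}.
R1C2 = 6 − 5 = 1 completes the 6 across.
R2C3 = 12 − 5 = 7 completes the 12 down.
R3C2 = 13 − 4 = 9 completes the 13 down.
R2C1 = 14 − 10 = 4 completes the 14 across.
R3C1 = 16 − 9 = 7 completes the 16 across.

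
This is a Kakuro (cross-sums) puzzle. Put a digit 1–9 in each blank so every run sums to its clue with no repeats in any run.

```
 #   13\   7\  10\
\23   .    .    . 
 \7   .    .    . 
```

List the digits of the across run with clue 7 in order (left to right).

4, 1, 2

23 in 3 cells must be {6,8,9}; 7 in 3 cells must be {1,2,4}.
The 23 across and the 7 down share only 6, so R1C2 = 6.
The 7 across and the 13 down share only 4, so R2C1 = 4.
R2C2 = 7 − 6 = 1 completes the 7 down.
R2C3 = 7 − 5 = 2 completes the 7 across.
R1C1 = 13 − 4 = 9 completes the 13 down.
R1C3 = 23 − 15 = 8 completes the 23 across.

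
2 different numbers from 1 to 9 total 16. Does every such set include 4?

No

The only way to make 16 from 2 distinct digits is {7,9}, which does not contain 4.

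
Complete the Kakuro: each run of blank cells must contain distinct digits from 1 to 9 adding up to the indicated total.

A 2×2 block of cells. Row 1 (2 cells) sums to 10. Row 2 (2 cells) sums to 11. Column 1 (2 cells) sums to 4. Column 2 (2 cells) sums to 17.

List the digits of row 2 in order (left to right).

4 in 2 cells must be {1,3}; 17 in 2 cells must be {8,9}.
The 11 across and the 4 down share only 3, so (2,1) = 3.
(2,2) = 11 − 3 = 8 completes the 11 across.
(1,1) = 4 − 3 = 1 completes the 4 down.
(1,2) = 10 − 1 = 9 completes the 10 across.

3 8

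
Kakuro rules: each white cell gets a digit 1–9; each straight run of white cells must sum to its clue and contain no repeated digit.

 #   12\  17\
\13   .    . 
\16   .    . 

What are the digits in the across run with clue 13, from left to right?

5, 8

16 in 2 cells must be {7,9}; 17 in 2 cells must be {8,9}.
The 16 across and the 17 down share only 9, so R2C2 = 9.
R1C2 = 17 − 9 = 8 completes the 17 down.
R2C1 = 16 − 9 = 7 completes the 16 across.
R1C1 = 13 − 8 = 5 completes the 13 across.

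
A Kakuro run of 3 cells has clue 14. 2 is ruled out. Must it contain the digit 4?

No

Counterexample: {1,5,8} sums to 14 under that restriction without using 4.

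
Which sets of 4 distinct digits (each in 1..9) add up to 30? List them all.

4 distinct digits from 1–9 sum between 10 and 30.
Only one set works: {6,7,8,9}.

{6,7,8,9}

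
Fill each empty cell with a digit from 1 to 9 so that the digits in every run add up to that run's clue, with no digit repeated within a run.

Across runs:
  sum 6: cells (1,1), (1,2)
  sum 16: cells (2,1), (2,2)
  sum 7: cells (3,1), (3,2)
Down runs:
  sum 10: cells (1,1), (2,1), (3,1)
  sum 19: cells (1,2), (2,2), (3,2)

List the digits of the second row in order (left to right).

16 in 2 cells must be {7,9}.
The 16 across and the 10 down share only 7, so (2,1) = 7.
(2,2) = 16 − 7 = 9 completes the 16 across.
Nothing is forced directly, so branch on (1,1), whose candidates are 1 or 2. If (1,1) = 1: then (1,2) would have to be in {5} for the 6 across but in {2,3,4,6,7,8} for the 19 down — contradiction. So (1,1) = 2.
(1,2) = 6 − 2 = 4 completes the 6 across.
(3,1) = 10 − 9 = 1 completes the 10 down.
(3,2) = 7 − 1 = 6 completes the 7 across.

7, 9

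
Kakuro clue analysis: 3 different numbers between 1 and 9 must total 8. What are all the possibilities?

{1,2,5}; {1,3,4}

3 distinct digits from 1–9 sum between 6 and 24.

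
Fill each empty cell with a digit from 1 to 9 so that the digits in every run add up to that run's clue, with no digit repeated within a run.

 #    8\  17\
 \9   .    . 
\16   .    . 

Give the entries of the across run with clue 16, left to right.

16 in 2 cells must be {7,9}; 17 in 2 cells must be {8,9}.
The 9 across and the 17 down share only 8, so R1C2 = 8.
The 16 across and the 8 down share only 7, so R2C1 = 7.
R2C2 = 16 − 7 = 9 completes the 16 across.
R1C1 = 9 − 8 = 1 completes the 9 across.

7, 9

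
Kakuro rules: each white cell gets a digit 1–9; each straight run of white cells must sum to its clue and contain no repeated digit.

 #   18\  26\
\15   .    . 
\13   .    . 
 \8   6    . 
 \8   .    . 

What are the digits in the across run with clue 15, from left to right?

7 8

R3C2 = 8 − 6 = 2 completes the 8 across.
Given what's placed, R4C2 must be 7 to fit the 8 across and 26 down.
R4C1 = 8 − 7 = 1 completes the 8 across.
Nothing is forced directly, so branch on R1C2, whose candidates are 8 or 9. If R1C2 = 9: then R1C1 would have to be in {6} for the 15 across but in {2,3,4,7,8,9} for the 18 down — contradiction. So R1C2 = 8.
R1C1 = 15 − 8 = 7 completes the 15 across.
R2C1 = 18 − 14 = 4 completes the 18 down.
R2C2 = 13 − 4 = 9 completes the 13 across.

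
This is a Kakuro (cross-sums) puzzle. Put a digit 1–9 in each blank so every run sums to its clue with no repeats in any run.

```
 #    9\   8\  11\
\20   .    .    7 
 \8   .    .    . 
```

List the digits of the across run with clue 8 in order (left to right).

1 3 4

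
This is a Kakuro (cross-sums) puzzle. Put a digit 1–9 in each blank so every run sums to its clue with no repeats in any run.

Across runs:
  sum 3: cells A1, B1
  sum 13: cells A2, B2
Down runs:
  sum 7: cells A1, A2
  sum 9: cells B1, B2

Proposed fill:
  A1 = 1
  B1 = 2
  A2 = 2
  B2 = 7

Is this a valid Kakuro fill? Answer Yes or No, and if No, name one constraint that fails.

No — the down run A1–A2 sums to 3, not 7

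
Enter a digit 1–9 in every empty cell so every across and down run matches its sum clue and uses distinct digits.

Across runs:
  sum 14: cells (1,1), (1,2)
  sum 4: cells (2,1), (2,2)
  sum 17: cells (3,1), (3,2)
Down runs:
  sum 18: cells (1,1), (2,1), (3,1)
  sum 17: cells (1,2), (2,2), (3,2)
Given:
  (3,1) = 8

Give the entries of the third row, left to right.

8 9

4 in 2 cells must be {1,3}; 17 in 2 cells must be {8,9}.
(3,2) = 17 − 8 = 9 completes the 17 across.
Nothing is forced directly, so branch on (1,1), whose candidates are 6 or 9. If (1,1) = 6: then (1,2) would have to be in {8} for the 14 across but in {1,2,3,5,6,7} for the 17 down — contradiction. So (1,1) = 9.
(1,2) = 14 − 9 = 5 completes the 14 across.
(2,1) = 18 − 17 = 1 completes the 18 down.
(2,2) = 4 − 1 = 3 completes the 4 across.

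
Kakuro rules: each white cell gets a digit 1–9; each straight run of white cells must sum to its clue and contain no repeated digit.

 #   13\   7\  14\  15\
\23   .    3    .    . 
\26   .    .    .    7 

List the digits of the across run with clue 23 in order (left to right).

R1C4 = 15 − 7 = 8 completes the 15 down.
R2C2 = 7 − 3 = 4 completes the 7 down.
R1C3 = 5: the only remaining digit allowed by both the 23 across and the 14 down.
R2C3 = 14 − 5 = 9 completes the 14 down.
R1C1 = 23 − 16 = 7 completes the 23 across.
R2C1 = 26 − 20 = 6 completes the 26 across.

7, 3, 5, 8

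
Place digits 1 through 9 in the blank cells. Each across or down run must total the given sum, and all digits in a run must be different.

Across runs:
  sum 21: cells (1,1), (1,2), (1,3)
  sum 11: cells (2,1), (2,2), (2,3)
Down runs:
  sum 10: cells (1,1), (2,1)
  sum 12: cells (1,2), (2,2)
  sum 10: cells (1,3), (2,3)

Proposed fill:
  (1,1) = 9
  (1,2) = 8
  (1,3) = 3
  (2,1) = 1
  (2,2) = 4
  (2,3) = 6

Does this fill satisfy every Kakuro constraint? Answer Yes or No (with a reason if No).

No — the across run (1,1)–(1,3) sums to 20, not 21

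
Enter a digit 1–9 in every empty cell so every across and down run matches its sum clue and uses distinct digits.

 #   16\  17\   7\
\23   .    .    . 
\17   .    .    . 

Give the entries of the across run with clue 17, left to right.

7, 9, 1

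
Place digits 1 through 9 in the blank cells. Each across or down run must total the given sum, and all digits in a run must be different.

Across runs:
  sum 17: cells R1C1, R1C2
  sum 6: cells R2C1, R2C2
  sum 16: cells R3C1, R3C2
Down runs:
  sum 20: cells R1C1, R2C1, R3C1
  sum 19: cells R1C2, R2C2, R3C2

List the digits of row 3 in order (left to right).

17 in 2 cells must be {8,9}; 16 in 2 cells must be {7,9}.
Nothing is forced directly, so branch on R2C1, whose candidates are 4 or 5. If R2C1 = 5: then R2C2 would have to be in {1} for the 6 across but in {2,3,4,5,6,7,8,9} for the 19 down — contradiction. So R2C1 = 4.
Given what's placed, R1C1 must be 9 to fit the 17 across and 20 down.
R1C2 = 17 − 9 = 8 completes the 17 across.
R2C2 = 6 − 4 = 2 completes the 6 across.
R3C1 = 20 − 13 = 7 completes the 20 down.
R3C2 = 16 − 7 = 9 completes the 16 across.

7, 9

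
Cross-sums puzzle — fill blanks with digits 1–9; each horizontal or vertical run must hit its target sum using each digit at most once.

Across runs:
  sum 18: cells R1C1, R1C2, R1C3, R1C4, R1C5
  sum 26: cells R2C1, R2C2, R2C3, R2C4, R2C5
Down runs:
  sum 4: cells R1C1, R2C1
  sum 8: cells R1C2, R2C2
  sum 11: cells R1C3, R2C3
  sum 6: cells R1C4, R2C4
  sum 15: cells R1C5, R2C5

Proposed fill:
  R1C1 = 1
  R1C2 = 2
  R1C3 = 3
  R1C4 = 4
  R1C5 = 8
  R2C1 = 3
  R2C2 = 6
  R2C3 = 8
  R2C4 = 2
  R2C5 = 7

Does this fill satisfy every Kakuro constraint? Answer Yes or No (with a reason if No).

Yes

Across: 1+2+3+4+8=18; 3+6+8+2+7=26. Down: 1+3=4; 2+6=8; 3+8=11; 4+2=6; 8+7=15. No digit repeats within any run.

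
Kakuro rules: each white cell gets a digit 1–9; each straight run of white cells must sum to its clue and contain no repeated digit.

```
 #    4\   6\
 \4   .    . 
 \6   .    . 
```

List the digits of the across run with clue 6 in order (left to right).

1 5

4 in 2 cells must be {1,3}.
The 4 across and the 6 down share only 1, so R1C2 = 1.
The 6 across and the 4 down share only 1, so R2C1 = 1.
R2C2 = 6 − 1 = 5 completes the 6 across.
R1C1 = 4 − 1 = 3 completes the 4 across.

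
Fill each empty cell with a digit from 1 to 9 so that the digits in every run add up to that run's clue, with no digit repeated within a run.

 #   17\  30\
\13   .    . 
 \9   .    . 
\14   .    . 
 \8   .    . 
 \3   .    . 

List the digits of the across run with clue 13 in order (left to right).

3 in 2 cells must be {1,2}.
Nothing is forced directly, so branch on R3C1, whose candidates are 5 or 6. If R3C1 = 6: that forces R1C1 = 5, R1C2 = 8, after which R3C2 would have to be in {8} for the 14 across but in {1,2,3,4,5,6,7,9} for the 30 down — contradiction. So R3C1 = 5.
Given what's placed, R1C1 must be 6 to fit the 13 across and 17 down.
R1C2 = 13 − 6 = 7 completes the 13 across.

6 7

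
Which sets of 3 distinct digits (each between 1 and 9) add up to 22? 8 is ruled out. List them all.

3 distinct digits from 1–9 sum between 6 and 24.
Dropping sets that contain 8.
Only one set works: {6,7,9}.

{6,7,9}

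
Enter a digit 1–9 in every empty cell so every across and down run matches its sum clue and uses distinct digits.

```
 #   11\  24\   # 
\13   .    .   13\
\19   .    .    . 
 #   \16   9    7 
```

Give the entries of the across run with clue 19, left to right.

5 8 6

16 in 2 cells must be {7,9}; 24 in 3 cells must be {7,8,9}.
R2C3 = 13 − 7 = 6 completes the 13 down.
R2C2 = 8: the only remaining digit allowed by both the 19 across and the 24 down.
R1C2 = 24 − 17 = 7 completes the 24 down.
R2C1 = 19 − 14 = 5 completes the 19 across.
R1C1 = 13 − 7 = 6 completes the 13 across.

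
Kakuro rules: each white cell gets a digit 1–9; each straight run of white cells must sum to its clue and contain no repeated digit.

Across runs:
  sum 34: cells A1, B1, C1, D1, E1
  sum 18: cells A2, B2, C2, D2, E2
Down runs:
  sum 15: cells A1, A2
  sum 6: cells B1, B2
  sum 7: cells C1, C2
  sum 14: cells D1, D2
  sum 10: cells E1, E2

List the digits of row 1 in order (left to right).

8 4 6 9 7

34 in 5 cells must be {4,6,7,8,9}.
Only 4 fits B1 under both its across sum 34 and down sum 6.
Given what's placed, C1 must be 6 to fit the 34 across and 7 down.
B2 = 6 − 4 = 2 completes the 6 down.
C2 = 7 − 6 = 1 completes the 7 down.
No cell is forced outright now. D1 can only be 8 or 9 (the digits allowed by both its 34 across and its 14 down). If D1 = 8: that forces D2 = 6, E2 = 4, after which E1 would have to be in {7,9} for the 34 across but in {6} for the 10 down — contradiction. So D1 = 9.
D2 = 14 − 9 = 5 completes the 14 down.
Nothing is forced directly, so branch on A2, whose candidates are 6 or 7. If A2 = 6: then A1 would have to be in {7,8} for the 34 across but in {9} for the 15 down — contradiction. So A2 = 7.
A1 = 15 − 7 = 8 completes the 15 down.
E1 = 34 − 27 = 7 completes the 34 across.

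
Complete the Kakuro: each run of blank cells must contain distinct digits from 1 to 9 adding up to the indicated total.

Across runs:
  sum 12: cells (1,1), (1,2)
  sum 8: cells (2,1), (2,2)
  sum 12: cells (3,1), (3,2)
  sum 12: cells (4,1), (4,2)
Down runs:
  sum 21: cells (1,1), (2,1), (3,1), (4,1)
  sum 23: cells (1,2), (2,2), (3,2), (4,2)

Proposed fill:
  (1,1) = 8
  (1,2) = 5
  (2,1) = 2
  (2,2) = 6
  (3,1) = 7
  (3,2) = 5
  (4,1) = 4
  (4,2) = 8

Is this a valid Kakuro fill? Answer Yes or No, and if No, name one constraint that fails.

No — the down run (1,2)–(4,2) sums to 24, not 23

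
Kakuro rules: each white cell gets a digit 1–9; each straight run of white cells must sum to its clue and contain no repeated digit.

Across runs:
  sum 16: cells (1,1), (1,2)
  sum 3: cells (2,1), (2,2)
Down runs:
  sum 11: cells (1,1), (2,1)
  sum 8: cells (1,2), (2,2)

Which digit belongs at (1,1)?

16 in 2 cells must be {7,9}; 3 in 2 cells must be {1,2}.
The 16 across and the 8 down share only 7, so (1,2) = 7.
The 3 across and the 11 down share only 2, so (2,1) = 2.
(2,2) = 3 − 2 = 1 completes the 3 across.
(1,1) = 16 − 7 = 9 completes the 16 across.

9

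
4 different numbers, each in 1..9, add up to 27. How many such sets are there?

3

4 distinct digits from 1–9 sum between 10 and 30.
Enumerating: {3,7,8,9}, {4,6,8,9}, {5,6,7,9}.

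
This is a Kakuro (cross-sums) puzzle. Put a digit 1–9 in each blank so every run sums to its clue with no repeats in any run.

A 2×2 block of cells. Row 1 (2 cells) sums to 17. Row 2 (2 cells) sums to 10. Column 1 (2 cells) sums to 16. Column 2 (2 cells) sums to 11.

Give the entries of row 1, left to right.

17 in 2 cells must be {8,9}; 16 in 2 cells must be {7,9}.
The 17 across and the 16 down share only 9, so (1,1) = 9.
(1,2) = 17 − 9 = 8 completes the 17 across.
(2,1) = 16 − 9 = 7 completes the 16 down.
(2,2) = 10 − 7 = 3 completes the 10 across.

9 8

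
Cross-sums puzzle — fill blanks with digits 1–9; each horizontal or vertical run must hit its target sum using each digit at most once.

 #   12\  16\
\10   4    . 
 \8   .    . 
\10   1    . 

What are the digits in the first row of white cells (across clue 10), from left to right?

R1C2 = 10 − 4 = 6 completes the 10 across.
R2C1 = 12 − 5 = 7 completes the 12 down.
R2C2 = 8 − 7 = 1 completes the 8 across.
R3C2 = 10 − 1 = 9 completes the 10 across.

4, 6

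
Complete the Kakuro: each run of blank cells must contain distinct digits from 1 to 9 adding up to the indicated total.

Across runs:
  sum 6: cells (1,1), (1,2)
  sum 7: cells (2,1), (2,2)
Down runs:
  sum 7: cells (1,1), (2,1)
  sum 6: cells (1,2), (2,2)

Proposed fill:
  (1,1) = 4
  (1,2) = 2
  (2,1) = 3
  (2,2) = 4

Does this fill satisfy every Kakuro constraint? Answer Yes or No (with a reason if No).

Yes

Across: 4+2=6; 3+4=7. Down: 4+3=7; 2+4=6. No digit repeats within any run.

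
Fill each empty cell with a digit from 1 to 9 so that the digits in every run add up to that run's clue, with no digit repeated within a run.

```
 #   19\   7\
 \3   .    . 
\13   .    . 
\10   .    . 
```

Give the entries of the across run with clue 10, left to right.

8, 2

3 in 2 cells must be {1,2}; 7 in 3 cells must be {1,2,4}.
The 3 across and the 19 down share only 2, so R1C1 = 2.
R1C2 = 3 − 2 = 1 completes the 3 across.
Given what's placed, R2C2 must be 4 to fit the 13 across and 7 down.
R3C2 = 7 − 5 = 2 completes the 7 down.
R2C1 = 13 − 4 = 9 completes the 13 across.
R3C1 = 10 − 2 = 8 completes the 10 across.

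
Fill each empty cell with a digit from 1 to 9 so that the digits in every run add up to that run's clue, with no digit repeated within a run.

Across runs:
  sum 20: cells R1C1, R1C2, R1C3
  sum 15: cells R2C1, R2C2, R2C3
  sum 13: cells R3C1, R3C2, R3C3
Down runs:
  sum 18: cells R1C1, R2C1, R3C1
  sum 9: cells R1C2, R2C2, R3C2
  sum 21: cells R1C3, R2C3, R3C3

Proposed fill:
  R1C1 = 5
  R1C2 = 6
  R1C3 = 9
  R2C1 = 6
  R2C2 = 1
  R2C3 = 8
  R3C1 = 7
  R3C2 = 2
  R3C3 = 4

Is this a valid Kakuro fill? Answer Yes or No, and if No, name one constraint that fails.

Yes

Across: 5+6+9=20; 6+1+8=15; 7+2+4=13. Down: 5+6+7=18; 6+1+2=9; 9+8+4=21. No digit repeats within any run.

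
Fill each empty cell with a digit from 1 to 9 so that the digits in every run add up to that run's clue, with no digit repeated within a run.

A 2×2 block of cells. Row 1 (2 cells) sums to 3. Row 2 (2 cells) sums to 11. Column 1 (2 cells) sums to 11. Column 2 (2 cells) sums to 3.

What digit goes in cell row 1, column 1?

2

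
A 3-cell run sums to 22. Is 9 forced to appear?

Yes

Every partition of 22 into 3 distinct digits includes 9: {5,8,9}, {6,7,9}.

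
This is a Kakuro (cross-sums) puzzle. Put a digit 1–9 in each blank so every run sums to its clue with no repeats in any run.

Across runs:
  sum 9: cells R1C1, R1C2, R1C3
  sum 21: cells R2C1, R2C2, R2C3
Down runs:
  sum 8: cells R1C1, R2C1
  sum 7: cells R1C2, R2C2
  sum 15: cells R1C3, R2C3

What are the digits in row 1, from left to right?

1 2 6

The 9 across and the 15 down share only 6, so R1C3 = 6.
R2C3 = 15 − 6 = 9 completes the 15 down.
Nothing is forced directly, so branch on R2C1, whose candidates are 5 or 7. If R2C1 = 5: then R1C1 would have to be in {1,2} for the 9 across but in {3} for the 8 down — contradiction. So R2C1 = 7.
R1C1 = 8 − 7 = 1 completes the 8 down.
R1C2 = 9 − 7 = 2 completes the 9 across.
R2C2 = 21 − 16 = 5 completes the 21 across.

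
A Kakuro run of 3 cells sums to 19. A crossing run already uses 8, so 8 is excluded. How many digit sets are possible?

3 distinct digits from 1–9 sum between 6 and 24.
Dropping sets that contain 8.
Enumerating: {3,7,9}, {4,6,9}.

2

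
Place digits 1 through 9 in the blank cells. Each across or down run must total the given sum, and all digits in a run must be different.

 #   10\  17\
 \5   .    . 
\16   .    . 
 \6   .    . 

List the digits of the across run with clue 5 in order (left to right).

2 3

16 in 2 cells must be {7,9}.
The 16 across and the 10 down share only 7, so R2C1 = 7.
R2C2 = 16 − 7 = 9 completes the 16 across.
Nothing is forced directly, so branch on R1C1, whose candidates are 1 or 2. If R1C1 = 1: then R1C2 would have to be in {4} for the 5 across but in {1,2,3,5,6,7} for the 17 down — contradiction. So R1C1 = 2.
R1C2 = 5 − 2 = 3 completes the 5 across.
R3C1 = 10 − 9 = 1 completes the 10 down.
R3C2 = 6 − 1 = 5 completes the 6 across.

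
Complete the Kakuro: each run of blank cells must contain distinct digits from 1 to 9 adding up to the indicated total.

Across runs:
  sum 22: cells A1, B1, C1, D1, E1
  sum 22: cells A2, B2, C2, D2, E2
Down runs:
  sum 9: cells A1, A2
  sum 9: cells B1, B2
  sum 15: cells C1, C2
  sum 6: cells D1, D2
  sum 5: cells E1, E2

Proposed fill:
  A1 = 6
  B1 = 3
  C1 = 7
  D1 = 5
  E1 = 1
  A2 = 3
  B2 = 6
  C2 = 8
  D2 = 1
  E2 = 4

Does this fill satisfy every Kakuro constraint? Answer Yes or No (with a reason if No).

Yes

Across: 6+3+7+5+1=22; 3+6+8+1+4=22. Down: 6+3=9; 3+6=9; 7+8=15; 5+1=6; 1+4=5. No digit repeats within any run.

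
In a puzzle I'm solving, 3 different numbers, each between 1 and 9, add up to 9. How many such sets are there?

3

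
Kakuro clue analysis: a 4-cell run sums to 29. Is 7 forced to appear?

The only way to make 29 from 4 distinct digits is {5,7,8,9}, which contains 7.

Yes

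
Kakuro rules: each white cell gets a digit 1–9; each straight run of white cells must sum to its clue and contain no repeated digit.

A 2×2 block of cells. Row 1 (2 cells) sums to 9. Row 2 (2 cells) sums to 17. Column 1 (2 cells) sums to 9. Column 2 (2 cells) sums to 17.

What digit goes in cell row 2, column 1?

8

17 in 2 cells must be {8,9}.
The 9 across and the 17 down share only 8, so (1,2) = 8.
The 17 across and the 9 down share only 8, so (2,1) = 8.
(2,2) = 17 − 8 = 9 completes the 17 across.
(1,1) = 9 − 8 = 1 completes the 9 across.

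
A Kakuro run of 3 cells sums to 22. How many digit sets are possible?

3 distinct digits from 1–9 sum between 6 and 24.
Enumerating: {5,8,9}, {6,7,9}.

2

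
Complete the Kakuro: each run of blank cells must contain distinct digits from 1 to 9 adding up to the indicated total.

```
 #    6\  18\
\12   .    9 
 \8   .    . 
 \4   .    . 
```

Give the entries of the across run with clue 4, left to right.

1 3

4 in 2 cells must be {1,3}; 6 in 3 cells must be {1,2,3}.
R1C1 = 12 − 9 = 3 completes the 12 across.
Given what's placed, R3C1 must be 1 to fit the 4 across and 6 down.
R3C2 = 4 − 1 = 3 completes the 4 across.
R2C1 = 6 − 4 = 2 completes the 6 down.
R2C2 = 8 − 2 = 6 completes the 8 across.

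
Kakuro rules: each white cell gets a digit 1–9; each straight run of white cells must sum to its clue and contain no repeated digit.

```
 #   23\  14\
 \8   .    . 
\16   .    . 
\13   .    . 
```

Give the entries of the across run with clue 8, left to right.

6 2

16 in 2 cells must be {7,9}; 23 in 3 cells must be {6,8,9}.
The 8 across and the 23 down share only 6, so R1C1 = 6.
R1C2 = 8 − 6 = 2 completes the 8 across.
Given what's placed, R2C1 must be 9 to fit the 16 across and 23 down.
R2C2 = 16 − 9 = 7 completes the 16 across.
R3C1 = 23 − 15 = 8 completes the 23 down.
R3C2 = 13 − 8 = 5 completes the 13 across.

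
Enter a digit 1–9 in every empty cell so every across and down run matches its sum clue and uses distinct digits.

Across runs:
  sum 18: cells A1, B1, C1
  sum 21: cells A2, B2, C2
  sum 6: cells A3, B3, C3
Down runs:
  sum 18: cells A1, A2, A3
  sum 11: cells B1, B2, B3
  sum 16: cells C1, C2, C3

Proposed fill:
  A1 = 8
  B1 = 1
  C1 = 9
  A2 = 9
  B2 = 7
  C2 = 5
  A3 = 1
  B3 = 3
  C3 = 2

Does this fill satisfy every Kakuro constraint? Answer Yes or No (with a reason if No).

Yes

Across: 8+1+9=18; 9+7+5=21; 1+3+2=6. Down: 8+9+1=18; 1+7+3=11; 9+5+2=16. No digit repeats within any run.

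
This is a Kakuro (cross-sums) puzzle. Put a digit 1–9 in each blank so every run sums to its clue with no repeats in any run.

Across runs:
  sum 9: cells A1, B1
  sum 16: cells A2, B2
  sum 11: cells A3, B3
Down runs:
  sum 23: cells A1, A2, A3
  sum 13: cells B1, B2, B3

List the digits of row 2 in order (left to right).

9 7

16 in 2 cells must be {7,9}; 23 in 3 cells must be {6,8,9}.
The 16 across and the 23 down share only 9, so A2 = 9.
B2 = 16 − 9 = 7 completes the 16 across.
Nothing is forced directly, so branch on A1, whose candidates are 6 or 8. If A1 = 6: then B1 would have to be in {3} for the 9 across but in {1,2,4,5} for the 13 down — contradiction. So A1 = 8.
B1 = 9 − 8 = 1 completes the 9 across.
A3 = 23 − 17 = 6 completes the 23 down.
B3 = 11 − 6 = 5 completes the 11 across.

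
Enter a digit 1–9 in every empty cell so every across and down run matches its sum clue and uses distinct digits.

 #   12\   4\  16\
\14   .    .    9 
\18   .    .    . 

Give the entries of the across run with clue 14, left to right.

4 in 2 cells must be {1,3}; 16 in 2 cells must be {7,9}.
R2C3 = 16 − 9 = 7 completes the 16 down.
Given what's placed, R2C2 must be 3 to fit the 18 across and 4 down.
R1C2 = 4 − 3 = 1 completes the 4 down.
R2C1 = 18 − 10 = 8 completes the 18 across.
R1C1 = 14 − 10 = 4 completes the 14 across.

4 1 9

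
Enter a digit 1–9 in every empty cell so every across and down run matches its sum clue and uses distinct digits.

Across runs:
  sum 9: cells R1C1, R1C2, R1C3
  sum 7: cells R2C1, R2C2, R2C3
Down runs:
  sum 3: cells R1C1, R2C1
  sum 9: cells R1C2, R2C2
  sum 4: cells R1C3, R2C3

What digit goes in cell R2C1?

7 in 3 cells must be {1,2,4}; 3 in 2 cells must be {1,2}; 4 in 2 cells must be {1,3}.
The 7 across and the 4 down share only 1, so R2C3 = 1.
R1C3 = 4 − 1 = 3 completes the 4 down.
Given what's placed, R2C1 must be 2 to fit the 7 across and 3 down.
R2C2 = 7 − 3 = 4 completes the 7 across.
R1C1 = 3 − 2 = 1 completes the 3 down.
R1C2 = 9 − 4 = 5 completes the 9 across.

2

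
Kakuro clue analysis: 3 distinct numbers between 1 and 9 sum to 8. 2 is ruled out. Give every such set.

{1,3,4}

3 distinct digits from 1–9 sum between 6 and 24.
Dropping sets that contain 2.
Only one set works: {1,3,4}.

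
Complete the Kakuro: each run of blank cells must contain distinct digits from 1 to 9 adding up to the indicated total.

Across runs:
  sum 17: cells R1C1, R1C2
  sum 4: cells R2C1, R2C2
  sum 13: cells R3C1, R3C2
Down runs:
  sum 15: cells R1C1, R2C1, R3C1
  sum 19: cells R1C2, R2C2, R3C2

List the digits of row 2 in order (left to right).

1 3

17 in 2 cells must be {8,9}; 4 in 2 cells must be {1,3}.
The 4 across and the 19 down share only 3, so R2C2 = 3.
Given what's placed, R1C2 must be 9 to fit the 17 across and 19 down.
R2C1 = 4 − 3 = 1 completes the 4 across.
R3C2 = 19 − 12 = 7 completes the 19 down.
R1C1 = 17 − 9 = 8 completes the 17 across.
R3C1 = 13 − 7 = 6 completes the 13 across.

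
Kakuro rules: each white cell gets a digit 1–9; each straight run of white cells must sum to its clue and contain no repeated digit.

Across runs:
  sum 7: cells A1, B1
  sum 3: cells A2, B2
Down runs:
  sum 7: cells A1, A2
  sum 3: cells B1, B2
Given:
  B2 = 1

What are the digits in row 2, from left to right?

3 in 2 cells must be {1,2}.
B1 = 3 − 1 = 2 completes the 3 down.
A2 = 3 − 1 = 2 completes the 3 across.
A1 = 7 − 2 = 5 completes the 7 across.

2 1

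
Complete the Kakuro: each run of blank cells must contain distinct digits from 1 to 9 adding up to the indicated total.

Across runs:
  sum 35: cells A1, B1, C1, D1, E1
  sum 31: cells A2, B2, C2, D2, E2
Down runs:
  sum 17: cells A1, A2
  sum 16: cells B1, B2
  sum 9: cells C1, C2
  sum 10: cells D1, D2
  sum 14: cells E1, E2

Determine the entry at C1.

5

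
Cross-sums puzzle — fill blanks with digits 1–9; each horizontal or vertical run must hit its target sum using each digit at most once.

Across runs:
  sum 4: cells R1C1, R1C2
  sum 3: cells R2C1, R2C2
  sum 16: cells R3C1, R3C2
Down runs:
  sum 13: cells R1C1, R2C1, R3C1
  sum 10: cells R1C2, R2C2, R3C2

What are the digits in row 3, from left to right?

4 in 2 cells must be {1,3}; 3 in 2 cells must be {1,2}; 16 in 2 cells must be {7,9}.
The 16 across and the 10 down share only 7, so R3C2 = 7.
Given what's placed, R1C2 must be 1 to fit the 4 across and 10 down.
R2C2 = 10 − 8 = 2 completes the 10 down.
R3C1 = 16 − 7 = 9 completes the 16 across.
R1C1 = 4 − 1 = 3 completes the 4 across.
R2C1 = 3 − 2 = 1 completes the 3 across.

9 7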